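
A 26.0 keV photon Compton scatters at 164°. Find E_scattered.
23.6409 keV

First convert energy to wavelength:
λ = hc/E, with hc ≈ 1239.842 keV·pm (i.e. 1239.842 eV·nm)

For E = 26.0 keV = 26000 eV:
λ = 1239.842 keV·pm / 26.0 keV
λ = 47.6862 pm

Calculate the Compton shift:
Δλ = λ_C(1 - cos(164°)) = 2.4263 × 1.9613
Δλ = 4.7586 pm

Final wavelength:
λ' = 47.6862 + 4.7586 = 52.4449 pm

Final energy:
E' = hc/λ' = 1239.842 / 52.4449 = 23.6409 keV

(Intermediate values are shown rounded; full precision is carried through to the final answer.)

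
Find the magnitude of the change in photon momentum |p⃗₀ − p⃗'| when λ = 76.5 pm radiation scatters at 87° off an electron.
1.1752e-23 kg·m/s

Photon momentum magnitude is p = h/λ.

Initial momentum:
p₀ = h/λ = 6.6261e-34/7.6500e-11 = 8.6615e-24 kg·m/s

After scattering:
λ' = λ + Δλ = 76.5 + 2.2993 = 78.7993 pm
p' = h/λ' = 6.6261e-34/7.8799e-11 = 8.4088e-24 kg·m/s

Momentum is a vector; the scattered photon's direction makes angle θ = 87° with the incident direction. The magnitude of the vector change Δp⃗ = p⃗₀ − p⃗' is found from the law of cosines:
|Δp⃗|² = p₀² + p'² − 2p₀p'cos θ
|Δp⃗|² = (8.6615e-24)² + (8.4088e-24)² − 2·8.6615e-24·8.4088e-24·cos(87°)
|Δp⃗| = 1.1752e-23 kg·m/s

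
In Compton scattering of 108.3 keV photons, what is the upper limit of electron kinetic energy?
32.2400 keV

Maximum energy transfer occurs at θ = 180° (backscattering).

Initial photon: E₀ = 108.3 keV → λ₀ = 11.4482 pm

Maximum Compton shift (at 180°):
Δλ_max = 2λ_C = 2 × 2.4263 = 4.8526 pm

Final wavelength:
λ' = 11.4482 + 4.8526 = 16.3008 pm

Minimum photon energy (maximum energy to electron):
E'_min = hc/λ' = 76.0600 keV

Maximum electron kinetic energy:
K_max = E₀ - E'_min = 108.3000 - 76.0600 = 32.2400 keV

(Intermediate values are shown rounded; full precision is carried through to the final answer.)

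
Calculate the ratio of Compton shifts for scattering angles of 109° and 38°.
109° produces the larger shift by a factor of 6.253

Calculate both shifts using Δλ = λ_C(1 - cos θ):

For θ₁ = 38°:
Δλ₁ = 2.4263 × (1 - cos(38°))
Δλ₁ = 2.4263 × 0.2120
Δλ₁ = 0.5144 pm

For θ₂ = 109°:
Δλ₂ = 2.4263 × (1 - cos(109°))
Δλ₂ = 2.4263 × 1.3256
Δλ₂ = 3.2162 pm

The 109° angle produces the larger shift.
Ratio: 3.2162/0.5144 = 6.253

(Intermediate values are shown rounded; full precision is carried through to the final answer.)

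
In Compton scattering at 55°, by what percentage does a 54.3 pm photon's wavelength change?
1.9054%

Calculate the Compton shift:
Δλ = λ_C(1 - cos(55°))
Δλ = 2.4263 × (1 - cos(55°))
Δλ = 2.4263 × 0.4264
Δλ = 1.0346 pm

Percentage change:
(Δλ/λ₀) × 100 = (1.0346/54.3) × 100
= 1.9054%

(Intermediate values are shown rounded; full precision is carried through to the final answer.)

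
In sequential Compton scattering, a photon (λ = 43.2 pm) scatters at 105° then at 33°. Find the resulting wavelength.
46.6457 pm

Apply Compton shift twice:

First scattering at θ₁ = 105°:
Δλ₁ = λ_C(1 - cos(105°))
Δλ₁ = 2.4263 × 1.2588
Δλ₁ = 3.0543 pm

After first scattering:
λ₁ = 43.2 + 3.0543 = 46.2543 pm

Second scattering at θ₂ = 33°:
Δλ₂ = λ_C(1 - cos(33°))
Δλ₂ = 2.4263 × 0.1613
Δλ₂ = 0.3914 pm

Final wavelength:
λ₂ = 46.2543 + 0.3914 = 46.6457 pm

Total shift: Δλ_total = 3.0543 + 0.3914 = 3.4457 pm

(Intermediate values are shown rounded; full precision is carried through to the final answer.)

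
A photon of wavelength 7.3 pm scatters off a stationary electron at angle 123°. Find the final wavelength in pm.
11.0478 pm

Using the Compton scattering formula:
λ' = λ + Δλ = λ + λ_C(1 - cos θ)

Given:
- Initial wavelength λ = 7.3 pm
- Scattering angle θ = 123°
- Compton wavelength λ_C ≈ 2.4263 pm

Calculate the shift:
Δλ = 2.4263 × (1 - cos(123°))
Δλ = 2.4263 × 1.5446
Δλ = 3.7478 pm

Final wavelength:
λ' = 7.3 + 3.7478 = 11.0478 pm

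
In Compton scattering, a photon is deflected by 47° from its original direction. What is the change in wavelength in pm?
0.7716 pm

Using the Compton scattering formula:
Δλ = λ_C(1 - cos θ)

where λ_C = h/(m_e·c) ≈ 2.4263 pm is the Compton wavelength of an electron.

For θ = 47°:
cos(47°) = 0.6820
1 - cos(47°) = 0.3180

Δλ = 2.4263 × 0.3180
Δλ = 0.7716 pm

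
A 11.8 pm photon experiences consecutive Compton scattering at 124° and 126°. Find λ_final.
19.4355 pm

Apply Compton shift twice:

First scattering at θ₁ = 124°:
Δλ₁ = λ_C(1 - cos(124°))
Δλ₁ = 2.4263 × 1.5592
Δλ₁ = 3.7831 pm

After first scattering:
λ₁ = 11.8 + 3.7831 = 15.5831 pm

Second scattering at θ₂ = 126°:
Δλ₂ = λ_C(1 - cos(126°))
Δλ₂ = 2.4263 × 1.5878
Δλ₂ = 3.8525 pm

Final wavelength:
λ₂ = 15.5831 + 3.8525 = 19.4355 pm

Total shift: Δλ_total = 3.7831 + 3.8525 = 7.6355 pm

(Intermediate values are shown rounded; full precision is carried through to the final answer.)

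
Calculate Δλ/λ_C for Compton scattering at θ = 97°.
1.1219 λ_C

The Compton shift formula is:
Δλ = λ_C(1 - cos θ)

Dividing both sides by λ_C:
Δλ/λ_C = 1 - cos θ

For θ = 97°:
Δλ/λ_C = 1 - cos(97°)
Δλ/λ_C = 1 - -0.1219
Δλ/λ_C = 1.1219

This means the shift is 1.1219 × λ_C = 2.7220 pm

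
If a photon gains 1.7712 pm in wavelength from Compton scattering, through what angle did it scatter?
74.34°

From the Compton formula Δλ = λ_C(1 - cos θ), we can solve for θ:

cos θ = 1 - Δλ/λ_C

Given:
- Δλ = 1.7712 pm
- λ_C = h/(m_e·c) ≈ 2.42631024 pm

cos θ = 1 - 1.7712/2.42631024
cos θ = 1 - 0.729997
cos θ = 0.270003

θ = arccos(0.270003)
θ = 74.34°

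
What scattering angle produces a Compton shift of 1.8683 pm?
76.70°

From the Compton formula Δλ = λ_C(1 - cos θ), we can solve for θ:

cos θ = 1 - Δλ/λ_C

Given:
- Δλ = 1.8683 pm
- λ_C = h/(m_e·c) ≈ 2.42631024 pm

cos θ = 1 - 1.8683/2.42631024
cos θ = 1 - 0.770017
cos θ = 0.229983

θ = arccos(0.229983)
θ = 76.70°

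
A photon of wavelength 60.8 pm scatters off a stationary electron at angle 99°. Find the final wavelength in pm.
63.6059 pm

Using the Compton scattering formula:
λ' = λ + Δλ = λ + λ_C(1 - cos θ)

Given:
- Initial wavelength λ = 60.8 pm
- Scattering angle θ = 99°
- Compton wavelength λ_C ≈ 2.4263 pm

Calculate the shift:
Δλ = 2.4263 × (1 - cos(99°))
Δλ = 2.4263 × 1.1564
Δλ = 2.8059 pm

Final wavelength:
λ' = 60.8 + 2.8059 = 63.6059 pm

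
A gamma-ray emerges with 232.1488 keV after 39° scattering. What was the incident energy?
258.3000 keV

Convert final energy to wavelength (hc ≈ 1239.842 keV·pm):
λ' = hc/E' = 1239.842 / 232.1488 = 5.3407 pm

Calculate the Compton shift:
Δλ = λ_C(1 - cos(39°))
Δλ = 2.4263 × (1 - cos(39°))
Δλ = 0.5407 pm

Initial wavelength:
λ = λ' - Δλ = 5.3407 - 0.5407 = 4.8000 pm

Initial energy:
E = hc/λ = 1239.842 / 4.8000 = 258.3000 keV

(Intermediate values are shown rounded; full precision is carried through to the final answer.)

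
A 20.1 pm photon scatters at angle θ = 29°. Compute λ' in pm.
20.4042 pm

Using the Compton scattering formula:
λ' = λ + Δλ = λ + λ_C(1 - cos θ)

Given:
- Initial wavelength λ = 20.1 pm
- Scattering angle θ = 29°
- Compton wavelength λ_C ≈ 2.4263 pm

Calculate the shift:
Δλ = 2.4263 × (1 - cos(29°))
Δλ = 2.4263 × 0.1254
Δλ = 0.3042 pm

Final wavelength:
λ' = 20.1 + 0.3042 = 20.4042 pm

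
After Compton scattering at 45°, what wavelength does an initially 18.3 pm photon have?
19.0106 pm

Using the Compton formula: λ' = λ + λ_C(1 − cos θ)

For θ = 45°, cos θ = √2/2 (exact) ≈ 0.7071, so:
1 − cos 45° = 1 − (√2/2) ≈ 0.2929

Δλ = λ_C × 0.2929 = 2.4263 × 0.2929 = 0.7106 pm

λ' = 18.3 + 0.7106 = 19.0106 pm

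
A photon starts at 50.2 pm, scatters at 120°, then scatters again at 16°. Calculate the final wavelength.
53.9335 pm

Apply Compton shift twice:

First scattering at θ₁ = 120°:
Δλ₁ = λ_C(1 - cos(120°))
Δλ₁ = 2.4263 × 1.5000
Δλ₁ = 3.6395 pm

After first scattering:
λ₁ = 50.2 + 3.6395 = 53.8395 pm

Second scattering at θ₂ = 16°:
Δλ₂ = λ_C(1 - cos(16°))
Δλ₂ = 2.4263 × 0.0387
Δλ₂ = 0.0940 pm

Final wavelength:
λ₂ = 53.8395 + 0.0940 = 53.9335 pm

Total shift: Δλ_total = 3.6395 + 0.0940 = 3.7335 pm

(Intermediate values are shown rounded; full precision is carried through to the final answer.)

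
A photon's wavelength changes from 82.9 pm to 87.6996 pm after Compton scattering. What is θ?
168.00°

First find the wavelength shift:
Δλ = λ' - λ = 87.6996 - 82.9 = 4.7996 pm

Using Δλ = λ_C(1 - cos θ), with λ_C = h/(m_e·c) ≈ 2.42631024 pm:
cos θ = 1 - Δλ/λ_C
cos θ = 1 - 4.7996/2.42631024
cos θ = -0.978148

θ = arccos(-0.978148)
θ = 168.00°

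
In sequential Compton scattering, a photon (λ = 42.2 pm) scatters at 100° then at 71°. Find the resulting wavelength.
46.6840 pm

Apply Compton shift twice:

First scattering at θ₁ = 100°:
Δλ₁ = λ_C(1 - cos(100°))
Δλ₁ = 2.4263 × 1.1736
Δλ₁ = 2.8476 pm

After first scattering:
λ₁ = 42.2 + 2.8476 = 45.0476 pm

Second scattering at θ₂ = 71°:
Δλ₂ = λ_C(1 - cos(71°))
Δλ₂ = 2.4263 × 0.6744
Δλ₂ = 1.6364 pm

Final wavelength:
λ₂ = 45.0476 + 1.6364 = 46.6840 pm

Total shift: Δλ_total = 2.8476 + 1.6364 = 4.4840 pm

(Intermediate values are shown rounded; full precision is carried through to the final answer.)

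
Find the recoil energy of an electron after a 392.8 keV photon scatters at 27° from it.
30.3656 keV

By energy conservation: K_e = E_initial - E_final

First find the scattered photon energy:
Initial wavelength: λ = hc/E = 3.1564 pm
Compton shift: Δλ = λ_C(1 - cos(27°)) = 0.2645 pm
Final wavelength: λ' = 3.1564 + 0.2645 = 3.4209 pm
Final photon energy: E' = hc/λ' = 362.4344 keV

Electron kinetic energy:
K_e = E - E' = 392.8000 - 362.4344 = 30.3656 keV

(Intermediate values are shown rounded; full precision is carried through to the final answer.)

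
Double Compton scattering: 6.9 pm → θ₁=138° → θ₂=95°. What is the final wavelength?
13.7672 pm

Apply Compton shift twice:

First scattering at θ₁ = 138°:
Δλ₁ = λ_C(1 - cos(138°))
Δλ₁ = 2.4263 × 1.7431
Δλ₁ = 4.2294 pm

After first scattering:
λ₁ = 6.9 + 4.2294 = 11.1294 pm

Second scattering at θ₂ = 95°:
Δλ₂ = λ_C(1 - cos(95°))
Δλ₂ = 2.4263 × 1.0872
Δλ₂ = 2.6378 pm

Final wavelength:
λ₂ = 11.1294 + 2.6378 = 13.7672 pm

Total shift: Δλ_total = 4.2294 + 2.6378 = 6.8672 pm

(Intermediate values are shown rounded; full precision is carried through to the final answer.)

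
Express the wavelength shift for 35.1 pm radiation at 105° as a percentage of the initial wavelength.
8.7017%

Calculate the Compton shift:
Δλ = λ_C(1 - cos(105°))
Δλ = 2.4263 × (1 - cos(105°))
Δλ = 2.4263 × 1.2588
Δλ = 3.0543 pm

Percentage change:
(Δλ/λ₀) × 100 = (3.0543/35.1) × 100
= 8.7017%

(Intermediate values are shown rounded; full precision is carried through to the final answer.)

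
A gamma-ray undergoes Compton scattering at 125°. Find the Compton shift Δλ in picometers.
3.8180 pm

Using the Compton scattering formula:
Δλ = λ_C(1 - cos θ)

where λ_C = h/(m_e·c) ≈ 2.4263 pm is the Compton wavelength of an electron.

For θ = 125°:
cos(125°) = -0.5736
1 - cos(125°) = 1.5736

Δλ = 2.4263 × 1.5736
Δλ = 3.8180 pm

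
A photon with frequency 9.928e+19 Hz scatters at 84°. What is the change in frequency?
4.154e+19 Hz (decrease)

Convert frequency to wavelength (c = 299792458 m/s):
λ₀ = c/f₀ = 299792458/9.928e+19 = 3.0196662e-12 m = 3.0197 pm

Calculate Compton shift:
Δλ = λ_C(1 - cos(84°)) = 2.1727 pm

Final wavelength:
λ' = λ₀ + Δλ = 3.0197 + 2.1727 = 5.1924 pm

Final frequency:
f' = c/λ' = 299792458/5.1923579e-12 = 5.7737248e+19 Hz

Frequency shift (decrease):
Δf = f₀ - f' = 9.928e+19 - 5.7737248e+19 = 4.154e+19 Hz

(Intermediate values are shown rounded; full precision is carried through to the final answer.)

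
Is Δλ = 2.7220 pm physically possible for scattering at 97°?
Yes, consistent

Calculate the expected shift for θ = 97°:

Δλ_expected = λ_C(1 - cos(97°))
Δλ_expected = 2.4263 × (1 - cos(97°))
Δλ_expected = 2.4263 × 1.1219
Δλ_expected = 2.7220 pm

Given shift: 2.7220 pm
Expected shift: 2.7220 pm
Difference: 0.0000 pm

The values match. This is consistent with Compton scattering at the stated angle.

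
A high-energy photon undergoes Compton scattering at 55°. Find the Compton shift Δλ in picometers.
1.0346 pm

Using the Compton scattering formula:
Δλ = λ_C(1 - cos θ)

where λ_C = h/(m_e·c) ≈ 2.4263 pm is the Compton wavelength of an electron.

For θ = 55°:
cos(55°) = 0.5736
1 - cos(55°) = 0.4264

Δλ = 2.4263 × 0.4264
Δλ = 1.0346 pm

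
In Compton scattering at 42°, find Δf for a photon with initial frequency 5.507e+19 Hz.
5.657e+18 Hz (decrease)

Convert frequency to wavelength (c = 299792458 m/s):
λ₀ = c/f₀ = 299792458/5.507e+19 = 5.4438434e-12 m = 5.4438 pm

Calculate Compton shift:
Δλ = λ_C(1 - cos(42°)) = 0.6232 pm

Final wavelength:
λ' = λ₀ + Δλ = 5.4438 + 0.6232 = 6.0671 pm

Final frequency:
f' = c/λ' = 299792458/6.0670538e-12 = 4.9413186e+19 Hz

Frequency shift (decrease):
Δf = f₀ - f' = 5.507e+19 - 4.9413186e+19 = 5.657e+18 Hz

(Intermediate values are shown rounded; full precision is carried through to the final answer.)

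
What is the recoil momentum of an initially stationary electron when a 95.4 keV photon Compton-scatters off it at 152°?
8.6133e-23 kg·m/s

The electron is initially at rest, so by conservation of momentum:
p⃗_e = p⃗₀ − p⃗'  (incident photon momentum minus scattered photon momentum)

Photon momentum magnitudes (p = h/λ = E/c):
λ₀ = hc/E₀ = 12.9962 pm → p₀ = h/λ₀ = 5.0984e-23 kg·m/s
Δλ = λ_C(1 − cos 152°) = 4.5686 pm
λ' = 17.5649 pm → p' = h/λ' = 3.7723e-23 kg·m/s

The scattered photon makes angle θ = 152° with the incident direction, so by the law of cosines:
|p⃗_e|² = p₀² + p'² − 2p₀p'cos θ
|p⃗_e|² = (5.0984e-23)² + (3.7723e-23)² − 2·5.0984e-23·3.7723e-23·cos(152°)
|p⃗_e| = 8.6133e-23 kg·m/s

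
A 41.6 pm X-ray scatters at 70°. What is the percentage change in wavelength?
3.8377%

Calculate the Compton shift:
Δλ = λ_C(1 - cos(70°))
Δλ = 2.4263 × (1 - cos(70°))
Δλ = 2.4263 × 0.6580
Δλ = 1.5965 pm

Percentage change:
(Δλ/λ₀) × 100 = (1.5965/41.6) × 100
= 3.8377%

(Intermediate values are shown rounded; full precision is carried through to the final answer.)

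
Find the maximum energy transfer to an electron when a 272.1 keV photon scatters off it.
140.3307 keV

Maximum energy transfer occurs at θ = 180° (backscattering).

Initial photon: E₀ = 272.1 keV → λ₀ = 4.5566 pm

Maximum Compton shift (at 180°):
Δλ_max = 2λ_C = 2 × 2.4263 = 4.8526 pm

Final wavelength:
λ' = 4.5566 + 4.8526 = 9.4092 pm

Minimum photon energy (maximum energy to electron):
E'_min = hc/λ' = 131.7693 keV

Maximum electron kinetic energy:
K_max = E₀ - E'_min = 272.1000 - 131.7693 = 140.3307 keV

(Intermediate values are shown rounded; full precision is carried through to the final answer.)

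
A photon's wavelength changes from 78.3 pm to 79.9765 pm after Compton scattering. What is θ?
72.00°

First find the wavelength shift:
Δλ = λ' - λ = 79.9765 - 78.3 = 1.6765 pm

Using Δλ = λ_C(1 - cos θ), with λ_C = h/(m_e·c) ≈ 2.42631024 pm:
cos θ = 1 - Δλ/λ_C
cos θ = 1 - 1.6765/2.42631024
cos θ = 0.309033

θ = arccos(0.309033)
θ = 72.00°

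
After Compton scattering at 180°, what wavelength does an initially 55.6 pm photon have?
60.4526 pm

Using the Compton formula: λ' = λ + λ_C(1 − cos θ)

For θ = 180°, cos θ = -1 (exact) = -1.0000, so:
1 − cos 180° = 1 − (-1) = 2.0000

Δλ = λ_C × 2.0000 = 2.4263 × 2.0000 = 4.8526 pm

λ' = 55.6 + 4.8526 = 60.4526 pm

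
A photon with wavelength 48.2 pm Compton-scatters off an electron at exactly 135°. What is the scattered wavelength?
52.3420 pm

Using the Compton formula: λ' = λ + λ_C(1 − cos θ)

For θ = 135°, cos θ = -√2/2 (exact) ≈ -0.7071, so:
1 − cos 135° = 1 − (-√2/2) ≈ 1.7071

Δλ = λ_C × 1.7071 = 2.4263 × 1.7071 = 4.1420 pm

λ' = 48.2 + 4.1420 = 52.3420 pm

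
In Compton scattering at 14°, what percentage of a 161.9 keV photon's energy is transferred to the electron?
0.0093 (or 0.93%)

Calculate initial and final photon energies:

Initial: E₀ = 161.9 keV → λ₀ = 7.6581 pm
Compton shift: Δλ = 0.0721 pm
Final wavelength: λ' = 7.7301 pm
Final energy: E' = 160.3905 keV

Fractional energy loss:
(E₀ - E')/E₀ = (161.9000 - 160.3905)/161.9000
= 1.5095/161.9000
= 0.0093
= 0.93%

(Intermediate values are shown rounded; full precision is carried through to the final answer.)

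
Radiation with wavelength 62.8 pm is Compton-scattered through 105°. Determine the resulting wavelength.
65.8543 pm

Using the Compton scattering formula:
λ' = λ + Δλ = λ + λ_C(1 - cos θ)

Given:
- Initial wavelength λ = 62.8 pm
- Scattering angle θ = 105°
- Compton wavelength λ_C ≈ 2.4263 pm

Calculate the shift:
Δλ = 2.4263 × (1 - cos(105°))
Δλ = 2.4263 × 1.2588
Δλ = 3.0543 pm

Final wavelength:
λ' = 62.8 + 3.0543 = 65.8543 pm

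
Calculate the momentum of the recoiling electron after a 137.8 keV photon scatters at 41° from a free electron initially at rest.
5.0164e-23 kg·m/s

The electron is initially at rest, so by conservation of momentum:
p⃗_e = p⃗₀ − p⃗'  (incident photon momentum minus scattered photon momentum)

Photon momentum magnitudes (p = h/λ = E/c):
λ₀ = hc/E₀ = 8.9974 pm → p₀ = h/λ₀ = 7.3644e-23 kg·m/s
Δλ = λ_C(1 − cos 41°) = 0.5952 pm
λ' = 9.5926 pm → p' = h/λ' = 6.9075e-23 kg·m/s

The scattered photon makes angle θ = 41° with the incident direction, so by the law of cosines:
|p⃗_e|² = p₀² + p'² − 2p₀p'cos θ
|p⃗_e|² = (7.3644e-23)² + (6.9075e-23)² − 2·7.3644e-23·6.9075e-23·cos(41°)
|p⃗_e| = 5.0164e-23 kg·m/s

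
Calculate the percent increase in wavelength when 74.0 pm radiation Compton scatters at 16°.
0.1270%

Calculate the Compton shift:
Δλ = λ_C(1 - cos(16°))
Δλ = 2.4263 × (1 - cos(16°))
Δλ = 2.4263 × 0.0387
Δλ = 0.0940 pm

Percentage change:
(Δλ/λ₀) × 100 = (0.0940/74.0) × 100
= 0.1270%

(Intermediate values are shown rounded; full precision is carried through to the final answer.)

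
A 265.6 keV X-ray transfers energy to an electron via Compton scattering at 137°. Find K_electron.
125.8031 keV

By energy conservation: K_e = E_initial - E_final

First find the scattered photon energy:
Initial wavelength: λ = hc/E = 4.6681 pm
Compton shift: Δλ = λ_C(1 - cos(137°)) = 4.2008 pm
Final wavelength: λ' = 4.6681 + 4.2008 = 8.8689 pm
Final photon energy: E' = hc/λ' = 139.7969 keV

Electron kinetic energy:
K_e = E - E' = 265.6000 - 139.7969 = 125.8031 keV

(Intermediate values are shown rounded; full precision is carried through to the final answer.)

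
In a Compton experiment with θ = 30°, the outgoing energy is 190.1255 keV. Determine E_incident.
200.1000 keV

Convert final energy to wavelength (hc ≈ 1239.842 keV·pm):
λ' = hc/E' = 1239.842 / 190.1255 = 6.5212 pm

Calculate the Compton shift:
Δλ = λ_C(1 - cos(30°))
Δλ = 2.4263 × (1 - cos(30°))
Δλ = 0.3251 pm

Initial wavelength:
λ = λ' - Δλ = 6.5212 - 0.3251 = 6.1961 pm

Initial energy:
E = hc/λ = 1239.842 / 6.1961 = 200.1000 keV

(Intermediate values are shown rounded; full precision is carried through to the final answer.)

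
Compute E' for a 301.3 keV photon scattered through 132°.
151.8520 keV

First convert energy to wavelength:
λ = hc/E, with hc ≈ 1239.842 keV·pm (i.e. 1239.842 eV·nm)

For E = 301.3 keV = 301300 eV:
λ = 1239.842 keV·pm / 301.3 keV
λ = 4.1150 pm

Calculate the Compton shift:
Δλ = λ_C(1 - cos(132°)) = 2.4263 × 1.6691
Δλ = 4.0498 pm

Final wavelength:
λ' = 4.1150 + 4.0498 = 8.1648 pm

Final energy:
E' = hc/λ' = 1239.842 / 8.1648 = 151.8520 keV

(Intermediate values are shown rounded; full precision is carried through to the final answer.)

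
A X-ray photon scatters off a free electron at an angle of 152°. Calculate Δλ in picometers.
4.5686 pm

Using the Compton scattering formula:
Δλ = λ_C(1 - cos θ)

where λ_C = h/(m_e·c) ≈ 2.4263 pm is the Compton wavelength of an electron.

For θ = 152°:
cos(152°) = -0.8829
1 - cos(152°) = 1.8829

Δλ = 2.4263 × 1.8829
Δλ = 4.5686 pm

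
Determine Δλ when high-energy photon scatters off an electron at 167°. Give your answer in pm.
4.7904 pm

Using the Compton scattering formula:
Δλ = λ_C(1 - cos θ)

where λ_C = h/(m_e·c) ≈ 2.4263 pm is the Compton wavelength of an electron.

For θ = 167°:
cos(167°) = -0.9744
1 - cos(167°) = 1.9744

Δλ = 2.4263 × 1.9744
Δλ = 4.7904 pm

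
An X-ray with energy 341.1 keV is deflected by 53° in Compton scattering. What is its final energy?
269.4749 keV

First convert energy to wavelength:
λ = hc/E, with hc ≈ 1239.842 keV·pm (i.e. 1239.842 eV·nm)

For E = 341.1 keV = 341100 eV:
λ = 1239.842 keV·pm / 341.1 keV
λ = 3.6348 pm

Calculate the Compton shift:
Δλ = λ_C(1 - cos(53°)) = 2.4263 × 0.3982
Δλ = 0.9661 pm

Final wavelength:
λ' = 3.6348 + 0.9661 = 4.6010 pm

Final energy:
E' = hc/λ' = 1239.842 / 4.6010 = 269.4749 keV

(Intermediate values are shown rounded; full precision is carried through to the final answer.)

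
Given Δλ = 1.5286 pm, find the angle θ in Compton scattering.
68.29°

From the Compton formula Δλ = λ_C(1 - cos θ), we can solve for θ:

cos θ = 1 - Δλ/λ_C

Given:
- Δλ = 1.5286 pm
- λ_C = h/(m_e·c) ≈ 2.42631024 pm

cos θ = 1 - 1.5286/2.42631024
cos θ = 1 - 0.630010
cos θ = 0.369990

θ = arccos(0.369990)
θ = 68.29°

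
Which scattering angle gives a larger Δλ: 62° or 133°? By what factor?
133° produces the larger shift by a factor of 3.170

Calculate both shifts using Δλ = λ_C(1 - cos θ):

For θ₁ = 62°:
Δλ₁ = 2.4263 × (1 - cos(62°))
Δλ₁ = 2.4263 × 0.5305
Δλ₁ = 1.2872 pm

For θ₂ = 133°:
Δλ₂ = 2.4263 × (1 - cos(133°))
Δλ₂ = 2.4263 × 1.6820
Δλ₂ = 4.0810 pm

The 133° angle produces the larger shift.
Ratio: 4.0810/1.2872 = 3.170

(Intermediate values are shown rounded; full precision is carried through to the final answer.)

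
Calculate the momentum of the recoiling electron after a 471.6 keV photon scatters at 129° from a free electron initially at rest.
3.2495e-22 kg·m/s

The electron is initially at rest, so by conservation of momentum:
p⃗_e = p⃗₀ − p⃗'  (incident photon momentum minus scattered photon momentum)

Photon momentum magnitudes (p = h/λ = E/c):
λ₀ = hc/E₀ = 2.6290 pm → p₀ = h/λ₀ = 2.5204e-22 kg·m/s
Δλ = λ_C(1 − cos 129°) = 3.9532 pm
λ' = 6.5822 pm → p' = h/λ' = 1.0067e-22 kg·m/s

The scattered photon makes angle θ = 129° with the incident direction, so by the law of cosines:
|p⃗_e|² = p₀² + p'² − 2p₀p'cos θ
|p⃗_e|² = (2.5204e-22)² + (1.0067e-22)² − 2·2.5204e-22·1.0067e-22·cos(129°)
|p⃗_e| = 3.2495e-22 kg·m/s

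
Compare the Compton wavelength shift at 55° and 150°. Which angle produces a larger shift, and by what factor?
150° produces the larger shift by a factor of 4.376

Calculate both shifts using Δλ = λ_C(1 - cos θ):

For θ₁ = 55°:
Δλ₁ = 2.4263 × (1 - cos(55°))
Δλ₁ = 2.4263 × 0.4264
Δλ₁ = 1.0346 pm

For θ₂ = 150°:
Δλ₂ = 2.4263 × (1 - cos(150°))
Δλ₂ = 2.4263 × 1.8660
Δλ₂ = 4.5276 pm

The 150° angle produces the larger shift.
Ratio: 4.5276/1.0346 = 4.376

(Intermediate values are shown rounded; full precision is carried through to the final answer.)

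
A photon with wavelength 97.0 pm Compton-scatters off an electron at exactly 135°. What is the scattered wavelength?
101.1420 pm

Using the Compton formula: λ' = λ + λ_C(1 − cos θ)

For θ = 135°, cos θ = -√2/2 (exact) ≈ -0.7071, so:
1 − cos 135° = 1 − (-√2/2) ≈ 1.7071

Δλ = λ_C × 1.7071 = 2.4263 × 1.7071 = 4.1420 pm

λ' = 97.0 + 4.1420 = 101.1420 pm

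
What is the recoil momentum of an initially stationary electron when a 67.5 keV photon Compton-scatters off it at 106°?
5.3557e-23 kg·m/s

The electron is initially at rest, so by conservation of momentum:
p⃗_e = p⃗₀ − p⃗'  (incident photon momentum minus scattered photon momentum)

Photon momentum magnitudes (p = h/λ = E/c):
λ₀ = hc/E₀ = 18.3680 pm → p₀ = h/λ₀ = 3.6074e-23 kg·m/s
Δλ = λ_C(1 − cos 106°) = 3.0951 pm
λ' = 21.4631 pm → p' = h/λ' = 3.0872e-23 kg·m/s

The scattered photon makes angle θ = 106° with the incident direction, so by the law of cosines:
|p⃗_e|² = p₀² + p'² − 2p₀p'cos θ
|p⃗_e|² = (3.6074e-23)² + (3.0872e-23)² − 2·3.6074e-23·3.0872e-23·cos(106°)
|p⃗_e| = 5.3557e-23 kg·m/s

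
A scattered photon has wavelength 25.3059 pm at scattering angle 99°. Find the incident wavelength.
22.5000 pm

From λ' = λ + Δλ, we have λ = λ' - Δλ

First calculate the Compton shift:
Δλ = λ_C(1 - cos θ)
Δλ = 2.4263 × (1 - cos(99°))
Δλ = 2.4263 × 1.1564
Δλ = 2.8059 pm

Initial wavelength:
λ = λ' - Δλ
λ = 25.3059 - 2.8059
λ = 22.5000 pm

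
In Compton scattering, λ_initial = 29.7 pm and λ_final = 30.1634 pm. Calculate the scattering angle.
36.00°

First find the wavelength shift:
Δλ = λ' - λ = 30.1634 - 29.7 = 0.4634 pm

Using Δλ = λ_C(1 - cos θ), with λ_C = h/(m_e·c) ≈ 2.42631024 pm:
cos θ = 1 - Δλ/λ_C
cos θ = 1 - 0.4634/2.42631024
cos θ = 0.809010

θ = arccos(0.809010)
θ = 36.00°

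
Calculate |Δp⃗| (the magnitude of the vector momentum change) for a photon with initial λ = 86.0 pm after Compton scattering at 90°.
1.0748e-23 kg·m/s

Photon momentum magnitude is p = h/λ.

Initial momentum:
p₀ = h/λ = 6.6261e-34/8.6000e-11 = 7.7047e-24 kg·m/s

After scattering:
λ' = λ + Δλ = 86.0 + 2.4263 = 88.4263 pm
p' = h/λ' = 6.6261e-34/8.8426e-11 = 7.4933e-24 kg·m/s

Momentum is a vector; the scattered photon's direction makes angle θ = 90° with the incident direction. The magnitude of the vector change Δp⃗ = p⃗₀ − p⃗' is found from the law of cosines:
|Δp⃗|² = p₀² + p'² − 2p₀p'cos θ
|Δp⃗|² = (7.7047e-24)² + (7.4933e-24)² − 2·7.7047e-24·7.4933e-24·cos(90°)
|Δp⃗| = 1.0748e-23 kg·m/s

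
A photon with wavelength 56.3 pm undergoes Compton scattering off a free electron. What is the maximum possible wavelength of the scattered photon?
61.1526 pm (at θ = 180°)

The Compton shift is Δλ = λ_C(1 − cos θ).

Since cos θ ranges from −1 to 1, the factor (1 − cos θ) ranges from 0 to 2; the maximum shift occurs at θ = 180° (backscattering):
Δλ_max = 2λ_C = 2 × 2.4263 pm = 4.8526 pm

Maximum scattered wavelength:
λ'_max = λ₀ + Δλ_max = 56.3 + 4.8526 = 61.1526 pm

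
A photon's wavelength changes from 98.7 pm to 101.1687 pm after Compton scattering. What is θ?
91.00°

First find the wavelength shift:
Δλ = λ' - λ = 101.1687 - 98.7 = 2.4687 pm

Using Δλ = λ_C(1 - cos θ), with λ_C = h/(m_e·c) ≈ 2.42631024 pm:
cos θ = 1 - Δλ/λ_C
cos θ = 1 - 2.4687/2.42631024
cos θ = -0.017471

θ = arccos(-0.017471)
θ = 91.00°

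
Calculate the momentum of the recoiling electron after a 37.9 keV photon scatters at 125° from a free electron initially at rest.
3.4069e-23 kg·m/s

The electron is initially at rest, so by conservation of momentum:
p⃗_e = p⃗₀ − p⃗'  (incident photon momentum minus scattered photon momentum)

Photon momentum magnitudes (p = h/λ = E/c):
λ₀ = hc/E₀ = 32.7135 pm → p₀ = h/λ₀ = 2.0255e-23 kg·m/s
Δλ = λ_C(1 − cos 125°) = 3.8180 pm
λ' = 36.5315 pm → p' = h/λ' = 1.8138e-23 kg·m/s

The scattered photon makes angle θ = 125° with the incident direction, so by the law of cosines:
|p⃗_e|² = p₀² + p'² − 2p₀p'cos θ
|p⃗_e|² = (2.0255e-23)² + (1.8138e-23)² − 2·2.0255e-23·1.8138e-23·cos(125°)
|p⃗_e| = 3.4069e-23 kg·m/s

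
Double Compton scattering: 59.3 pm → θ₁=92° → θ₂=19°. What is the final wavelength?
61.9432 pm

Apply Compton shift twice:

First scattering at θ₁ = 92°:
Δλ₁ = λ_C(1 - cos(92°))
Δλ₁ = 2.4263 × 1.0349
Δλ₁ = 2.5110 pm

After first scattering:
λ₁ = 59.3 + 2.5110 = 61.8110 pm

Second scattering at θ₂ = 19°:
Δλ₂ = λ_C(1 - cos(19°))
Δλ₂ = 2.4263 × 0.0545
Δλ₂ = 0.1322 pm

Final wavelength:
λ₂ = 61.8110 + 0.1322 = 61.9432 pm

Total shift: Δλ_total = 2.5110 + 0.1322 = 2.6432 pm

(Intermediate values are shown rounded; full precision is carried through to the final answer.)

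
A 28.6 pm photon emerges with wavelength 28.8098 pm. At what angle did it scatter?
24.00°

First find the wavelength shift:
Δλ = λ' - λ = 28.8098 - 28.6 = 0.2098 pm

Using Δλ = λ_C(1 - cos θ), with λ_C = h/(m_e·c) ≈ 2.42631024 pm:
cos θ = 1 - Δλ/λ_C
cos θ = 1 - 0.2098/2.42631024
cos θ = 0.913531

θ = arccos(0.913531)
θ = 24.00°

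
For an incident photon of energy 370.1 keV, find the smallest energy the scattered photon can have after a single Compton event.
151.1516 keV (at θ = 180°)

The scattered photon has minimum energy when its wavelength is maximum, i.e., when the Compton shift Δλ = λ_C(1 − cos θ) is maximum. This occurs at θ = 180° (backscattering), giving Δλ_max = 2λ_C = 4.8526 pm.

Initial wavelength: λ₀ = hc/E₀ = 3.3500 pm
Maximum final wavelength: λ'_max = λ₀ + 2λ_C = 3.3500 + 4.8526 = 8.2026 pm
Minimum final energy: E'_min = hc/λ'_max = 151.1516 keV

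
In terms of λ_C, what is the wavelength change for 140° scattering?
1.7660 λ_C

The Compton shift formula is:
Δλ = λ_C(1 - cos θ)

Dividing both sides by λ_C:
Δλ/λ_C = 1 - cos θ

For θ = 140°:
Δλ/λ_C = 1 - cos(140°)
Δλ/λ_C = 1 - -0.7660
Δλ/λ_C = 1.7660

This means the shift is 1.7660 × λ_C = 4.2850 pm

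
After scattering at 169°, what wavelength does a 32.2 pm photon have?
37.0080 pm

Using the Compton scattering formula:
λ' = λ + Δλ = λ + λ_C(1 - cos θ)

Given:
- Initial wavelength λ = 32.2 pm
- Scattering angle θ = 169°
- Compton wavelength λ_C ≈ 2.4263 pm

Calculate the shift:
Δλ = 2.4263 × (1 - cos(169°))
Δλ = 2.4263 × 1.9816
Δλ = 4.8080 pm

Final wavelength:
λ' = 32.2 + 4.8080 = 37.0080 pm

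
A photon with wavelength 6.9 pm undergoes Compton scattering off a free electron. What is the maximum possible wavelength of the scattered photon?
11.7526 pm (at θ = 180°)

The Compton shift is Δλ = λ_C(1 − cos θ).

Since cos θ ranges from −1 to 1, the factor (1 − cos θ) ranges from 0 to 2; the maximum shift occurs at θ = 180° (backscattering):
Δλ_max = 2λ_C = 2 × 2.4263 pm = 4.8526 pm

Maximum scattered wavelength:
λ'_max = λ₀ + Δλ_max = 6.9 + 4.8526 = 11.7526 pm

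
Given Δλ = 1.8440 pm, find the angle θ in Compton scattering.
76.11°

From the Compton formula Δλ = λ_C(1 - cos θ), we can solve for θ:

cos θ = 1 - Δλ/λ_C

Given:
- Δλ = 1.8440 pm
- λ_C = h/(m_e·c) ≈ 2.42631024 pm

cos θ = 1 - 1.8440/2.42631024
cos θ = 1 - 0.760002
cos θ = 0.239998

θ = arccos(0.239998)
θ = 76.11°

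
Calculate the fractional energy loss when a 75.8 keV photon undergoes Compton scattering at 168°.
0.2269 (or 22.69%)

Calculate initial and final photon energies:

Initial: E₀ = 75.8 keV → λ₀ = 16.3568 pm
Compton shift: Δλ = 4.7996 pm
Final wavelength: λ' = 21.1564 pm
Final energy: E' = 58.6038 keV

Fractional energy loss:
(E₀ - E')/E₀ = (75.8000 - 58.6038)/75.8000
= 17.1962/75.8000
= 0.2269
= 22.69%

(Intermediate values are shown rounded; full precision is carried through to the final answer.)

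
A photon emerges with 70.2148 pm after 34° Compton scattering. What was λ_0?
69.8000 pm

From λ' = λ + Δλ, we have λ = λ' - Δλ

First calculate the Compton shift:
Δλ = λ_C(1 - cos θ)
Δλ = 2.4263 × (1 - cos(34°))
Δλ = 2.4263 × 0.1710
Δλ = 0.4148 pm

Initial wavelength:
λ = λ' - Δλ
λ = 70.2148 - 0.4148
λ = 69.8000 pm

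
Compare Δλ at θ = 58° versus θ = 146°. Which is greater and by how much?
146° produces the larger shift by a factor of 3.891

Calculate both shifts using Δλ = λ_C(1 - cos θ):

For θ₁ = 58°:
Δλ₁ = 2.4263 × (1 - cos(58°))
Δλ₁ = 2.4263 × 0.4701
Δλ₁ = 1.1406 pm

For θ₂ = 146°:
Δλ₂ = 2.4263 × (1 - cos(146°))
Δλ₂ = 2.4263 × 1.8290
Δλ₂ = 4.4378 pm

The 146° angle produces the larger shift.
Ratio: 4.4378/1.1406 = 3.891

(Intermediate values are shown rounded; full precision is carried through to the final answer.)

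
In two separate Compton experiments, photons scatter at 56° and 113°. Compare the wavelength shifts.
113° produces the larger shift by a factor of 3.155

Calculate both shifts using Δλ = λ_C(1 - cos θ):

For θ₁ = 56°:
Δλ₁ = 2.4263 × (1 - cos(56°))
Δλ₁ = 2.4263 × 0.4408
Δλ₁ = 1.0695 pm

For θ₂ = 113°:
Δλ₂ = 2.4263 × (1 - cos(113°))
Δλ₂ = 2.4263 × 1.3907
Δλ₂ = 3.3743 pm

The 113° angle produces the larger shift.
Ratio: 3.3743/1.0695 = 3.155

(Intermediate values are shown rounded; full precision is carried through to the final answer.)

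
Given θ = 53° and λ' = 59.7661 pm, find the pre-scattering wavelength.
58.8000 pm

From λ' = λ + Δλ, we have λ = λ' - Δλ

First calculate the Compton shift:
Δλ = λ_C(1 - cos θ)
Δλ = 2.4263 × (1 - cos(53°))
Δλ = 2.4263 × 0.3982
Δλ = 0.9661 pm

Initial wavelength:
λ = λ' - Δλ
λ = 59.7661 - 0.9661
λ = 58.8000 pm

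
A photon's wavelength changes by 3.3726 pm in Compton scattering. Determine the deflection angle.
112.96°

From the Compton formula Δλ = λ_C(1 - cos θ), we can solve for θ:

cos θ = 1 - Δλ/λ_C

Given:
- Δλ = 3.3726 pm
- λ_C = h/(m_e·c) ≈ 2.42631024 pm

cos θ = 1 - 3.3726/2.42631024
cos θ = 1 - 1.390012
cos θ = -0.390012

θ = arccos(-0.390012)
θ = 112.96°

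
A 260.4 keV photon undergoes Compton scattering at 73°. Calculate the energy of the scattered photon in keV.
191.3861 keV

First convert energy to wavelength:
λ = hc/E, with hc ≈ 1239.842 keV·pm (i.e. 1239.842 eV·nm)

For E = 260.4 keV = 260400 eV:
λ = 1239.842 keV·pm / 260.4 keV
λ = 4.7613 pm

Calculate the Compton shift:
Δλ = λ_C(1 - cos(73°)) = 2.4263 × 0.7076
Δλ = 1.7169 pm

Final wavelength:
λ' = 4.7613 + 1.7169 = 6.4782 pm

Final energy:
E' = hc/λ' = 1239.842 / 6.4782 = 191.3861 keV

(Intermediate values are shown rounded; full precision is carried through to the final answer.)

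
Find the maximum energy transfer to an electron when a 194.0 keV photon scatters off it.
83.7287 keV

Maximum energy transfer occurs at θ = 180° (backscattering).

Initial photon: E₀ = 194.0 keV → λ₀ = 6.3909 pm

Maximum Compton shift (at 180°):
Δλ_max = 2λ_C = 2 × 2.4263 = 4.8526 pm

Final wavelength:
λ' = 6.3909 + 4.8526 = 11.2436 pm

Minimum photon energy (maximum energy to electron):
E'_min = hc/λ' = 110.2713 keV

Maximum electron kinetic energy:
K_max = E₀ - E'_min = 194.0000 - 110.2713 = 83.7287 keV

(Intermediate values are shown rounded; full precision is carried through to the final answer.)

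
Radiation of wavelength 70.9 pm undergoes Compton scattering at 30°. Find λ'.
71.2251 pm

Using the Compton formula: λ' = λ + λ_C(1 − cos θ)

For θ = 30°, cos θ = √3/2 (exact) ≈ 0.8660, so:
1 − cos 30° = 1 − (√3/2) ≈ 0.1340

Δλ = λ_C × 0.1340 = 2.4263 × 0.1340 = 0.3251 pm

λ' = 70.9 + 0.3251 = 71.2251 pm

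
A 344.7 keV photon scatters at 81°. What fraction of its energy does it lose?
0.3627 (or 36.27%)

Calculate initial and final photon energies:

Initial: E₀ = 344.7 keV → λ₀ = 3.5969 pm
Compton shift: Δλ = 2.0468 pm
Final wavelength: λ' = 5.6436 pm
Final energy: E' = 219.6890 keV

Fractional energy loss:
(E₀ - E')/E₀ = (344.7000 - 219.6890)/344.7000
= 125.0110/344.7000
= 0.3627
= 36.27%

(Intermediate values are shown rounded; full precision is carried through to the final answer.)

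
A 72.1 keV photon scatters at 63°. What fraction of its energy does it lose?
0.0715 (or 7.15%)

Calculate initial and final photon energies:

Initial: E₀ = 72.1 keV → λ₀ = 17.1961 pm
Compton shift: Δλ = 1.3248 pm
Final wavelength: λ' = 18.5209 pm
Final energy: E' = 66.9427 keV

Fractional energy loss:
(E₀ - E')/E₀ = (72.1000 - 66.9427)/72.1000
= 5.1573/72.1000
= 0.0715
= 7.15%

(Intermediate values are shown rounded; full precision is carried through to the final answer.)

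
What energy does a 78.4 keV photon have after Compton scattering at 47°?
74.7529 keV

First convert energy to wavelength:
λ = hc/E, with hc ≈ 1239.842 keV·pm (i.e. 1239.842 eV·nm)

For E = 78.4 keV = 78400 eV:
λ = 1239.842 keV·pm / 78.4 keV
λ = 15.8143 pm

Calculate the Compton shift:
Δλ = λ_C(1 - cos(47°)) = 2.4263 × 0.3180
Δλ = 0.7716 pm

Final wavelength:
λ' = 15.8143 + 0.7716 = 16.5859 pm

Final energy:
E' = hc/λ' = 1239.842 / 16.5859 = 74.7529 keV

(Intermediate values are shown rounded; full precision is carried through to the final answer.)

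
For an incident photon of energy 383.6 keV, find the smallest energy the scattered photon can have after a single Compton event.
153.3558 keV (at θ = 180°)

The scattered photon has minimum energy when its wavelength is maximum, i.e., when the Compton shift Δλ = λ_C(1 − cos θ) is maximum. This occurs at θ = 180° (backscattering), giving Δλ_max = 2λ_C = 4.8526 pm.

Initial wavelength: λ₀ = hc/E₀ = 3.2321 pm
Maximum final wavelength: λ'_max = λ₀ + 2λ_C = 3.2321 + 4.8526 = 8.0847 pm
Minimum final energy: E'_min = hc/λ'_max = 153.3558 keV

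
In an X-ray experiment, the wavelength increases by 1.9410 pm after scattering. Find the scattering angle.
78.46°

From the Compton formula Δλ = λ_C(1 - cos θ), we can solve for θ:

cos θ = 1 - Δλ/λ_C

Given:
- Δλ = 1.9410 pm
- λ_C = h/(m_e·c) ≈ 2.42631024 pm

cos θ = 1 - 1.9410/2.42631024
cos θ = 1 - 0.799980
cos θ = 0.200020

θ = arccos(0.200020)
θ = 78.46°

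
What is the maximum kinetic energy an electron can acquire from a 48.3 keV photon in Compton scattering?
7.6790 keV

Maximum energy transfer occurs at θ = 180° (backscattering).

Initial photon: E₀ = 48.3 keV → λ₀ = 25.6696 pm

Maximum Compton shift (at 180°):
Δλ_max = 2λ_C = 2 × 2.4263 = 4.8526 pm

Final wavelength:
λ' = 25.6696 + 4.8526 = 30.5222 pm

Minimum photon energy (maximum energy to electron):
E'_min = hc/λ' = 40.6210 keV

Maximum electron kinetic energy:
K_max = E₀ - E'_min = 48.3000 - 40.6210 = 7.6790 keV

(Intermediate values are shown rounded; full precision is carried through to the final answer.)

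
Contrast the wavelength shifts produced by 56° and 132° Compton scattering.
132° produces the larger shift by a factor of 3.787

Calculate both shifts using Δλ = λ_C(1 - cos θ):

For θ₁ = 56°:
Δλ₁ = 2.4263 × (1 - cos(56°))
Δλ₁ = 2.4263 × 0.4408
Δλ₁ = 1.0695 pm

For θ₂ = 132°:
Δλ₂ = 2.4263 × (1 - cos(132°))
Δλ₂ = 2.4263 × 1.6691
Δλ₂ = 4.0498 pm

The 132° angle produces the larger shift.
Ratio: 4.0498/1.0695 = 3.787

(Intermediate values are shown rounded; full precision is carried through to the final answer.)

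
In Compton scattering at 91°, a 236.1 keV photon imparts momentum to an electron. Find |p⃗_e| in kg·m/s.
1.5384e-22 kg·m/s

The electron is initially at rest, so by conservation of momentum:
p⃗_e = p⃗₀ − p⃗'  (incident photon momentum minus scattered photon momentum)

Photon momentum magnitudes (p = h/λ = E/c):
λ₀ = hc/E₀ = 5.2513 pm → p₀ = h/λ₀ = 1.2618e-22 kg·m/s
Δλ = λ_C(1 − cos 91°) = 2.4687 pm
λ' = 7.7200 pm → p' = h/λ' = 8.5830e-23 kg·m/s

The scattered photon makes angle θ = 91° with the incident direction, so by the law of cosines:
|p⃗_e|² = p₀² + p'² − 2p₀p'cos θ
|p⃗_e|² = (1.2618e-22)² + (8.5830e-23)² − 2·1.2618e-22·8.5830e-23·cos(91°)
|p⃗_e| = 1.5384e-22 kg·m/s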